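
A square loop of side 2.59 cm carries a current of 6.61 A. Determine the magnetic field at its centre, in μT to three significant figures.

B ≈ 289 μT

Each side is a finite straight segment at perpendicular distance d = a/(2 tan(π/4)) = 0.01295 m from the centre, with end-angles ±π/4.
One side contributes B₁ = (μ₀I/4πd)·2 sin(π/4) = 7.22×10⁻⁵ T.
All 4 sides add in the same direction: B = 4 × 7.22×10⁻⁵ = 2.89×10⁻⁴ T.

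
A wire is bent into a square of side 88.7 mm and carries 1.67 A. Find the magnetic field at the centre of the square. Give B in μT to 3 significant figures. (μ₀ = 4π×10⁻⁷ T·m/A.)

B ≈ 21.3 μT

Each side is a finite straight segment at perpendicular distance d = a/(2 tan(π/4)) = 0.04435 m from the centre, with end-angles ±π/4.
One side contributes B₁ = (μ₀I/4πd)·2 sin(π/4) = 5.33×10⁻⁶ T.
All 4 sides add in the same direction: B = 4 × 5.33×10⁻⁶ = 2.13×10⁻⁵ T.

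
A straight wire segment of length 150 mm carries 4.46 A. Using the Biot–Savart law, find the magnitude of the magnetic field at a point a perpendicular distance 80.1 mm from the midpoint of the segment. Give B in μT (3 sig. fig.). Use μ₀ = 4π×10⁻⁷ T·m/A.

For a finite straight segment, B = (μ₀I/4πd)(sinθ₁ + sinθ₂), where θ₁, θ₂ are the angles from the perpendicular to each end.
The perpendicular from the point meets the wire at its midpoint, so each end is L/2 = 0.075 m away along the wire.
sinθ₁ = 0.075/√(0.075²+0.0801²) = 0.6835; sinθ₂ = 0.075/√(0.075²+0.0801²) = 0.6835.
B = (4π×10⁻⁷ × 4.46) / (4π × 0.0801) × (0.6835 + 0.6835) = 7.61×10⁻⁶ T.

B ≈ 7.61 μT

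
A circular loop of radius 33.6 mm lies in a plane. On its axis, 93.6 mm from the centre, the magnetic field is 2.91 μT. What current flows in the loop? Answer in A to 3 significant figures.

I ≈ 4.03 A

On the axis of a loop, B = μ₀IR²/[2(R²+z²)^(3/2)], so I = 2B(R²+z²)^(3/2)/(μ₀R²).
R² + z² = 0.001129 + 0.008761 = 0.00989 m²; raised to 3/2 gives 9.84×10⁻⁴ m³.
I = 2 × 2.91×10⁻⁶ × 9.84×10⁻⁴ / (1.26×10⁻⁶ × 0.001129) = 4.03 A.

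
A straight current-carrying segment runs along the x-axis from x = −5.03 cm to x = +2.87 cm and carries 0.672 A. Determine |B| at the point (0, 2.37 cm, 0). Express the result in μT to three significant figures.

B ≈ 4.75 μT

For a finite straight segment, B = (μ₀I/4πd)(sinθ₁ + sinθ₂), where θ₁, θ₂ are the angles from the perpendicular to each end.
The perpendicular distance is d = 0.0237 m; the end-offsets along the wire are a = 0.0503 m and b = 0.0287 m.
sinθ₁ = 0.0503/√(0.0503²+0.0237²) = 0.9046; sinθ₂ = 0.0287/√(0.0287²+0.0237²) = 0.7711.
B = (4π×10⁻⁷ × 0.672) / (4π × 0.0237) × (0.9046 + 0.7711) = 4.75×10⁻⁶ T.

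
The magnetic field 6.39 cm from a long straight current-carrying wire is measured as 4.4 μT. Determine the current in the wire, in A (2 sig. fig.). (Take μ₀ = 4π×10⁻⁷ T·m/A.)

I ≈ 1.4 A

For a long straight wire B = μ₀I/(2πd), so I = 2πdB/μ₀.
I = 2π × 0.0639 × 4.40×10⁻⁶ / (4π×10⁻⁷) = 1.41 A.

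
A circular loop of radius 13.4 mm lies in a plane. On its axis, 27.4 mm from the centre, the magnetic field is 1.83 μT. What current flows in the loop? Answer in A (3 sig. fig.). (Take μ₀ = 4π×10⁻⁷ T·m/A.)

On the axis of a loop, B = μ₀IR²/[2(R²+z²)^(3/2)], so I = 2B(R²+z²)^(3/2)/(μ₀R²).
R² + z² = 0.0001796 + 0.0007508 = 0.0009303 m²; raised to 3/2 gives 2.84×10⁻⁵ m³.
I = 2 × 1.83×10⁻⁶ × 2.84×10⁻⁵ / (1.26×10⁻⁶ × 0.0001796) = 0.460 A.

I ≈ 0.460 A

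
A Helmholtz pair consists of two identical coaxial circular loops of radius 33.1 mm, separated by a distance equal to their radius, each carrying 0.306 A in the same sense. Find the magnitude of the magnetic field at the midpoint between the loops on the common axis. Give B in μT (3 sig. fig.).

Each loop contributes B = μ₀IR²/[2(R²+z²)^(3/2)] on the axis, with z measured from that loop.
Loop 1 (z = 0.01655 m): B₁ = 4.16×10⁻⁶ T. Loop 2 (z = 0.01655 m): B₂ = 4.16×10⁻⁶ T.
The fields add: B = B₁ + B₂ = 8.31×10⁻⁶ T.

B ≈ 8.31 μT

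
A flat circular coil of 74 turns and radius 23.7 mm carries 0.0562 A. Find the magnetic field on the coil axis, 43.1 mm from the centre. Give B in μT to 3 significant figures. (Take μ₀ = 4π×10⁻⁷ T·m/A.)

For an N-turn flat coil, B = Nμ₀IR²/[2(R²+z²)^(3/2)] with R = 0.0237 m, z = 0.0431 m.
B = 74 × 1.67×10⁻⁷ T = 1.23×10⁻⁵ T.

B ≈ 12.3 μT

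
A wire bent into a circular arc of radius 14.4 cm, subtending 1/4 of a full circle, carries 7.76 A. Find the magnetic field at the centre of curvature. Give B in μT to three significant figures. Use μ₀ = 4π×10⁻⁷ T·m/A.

B ≈ 8.46 μT

The Biot–Savart field of a circular arc at its centre is B = μ₀Iφ/(4πR), with φ = 1.571 rad.
B = (4π×10⁻⁷ × 7.76 × 1.571) / (4π × 0.144) = 8.46×10⁻⁶ T.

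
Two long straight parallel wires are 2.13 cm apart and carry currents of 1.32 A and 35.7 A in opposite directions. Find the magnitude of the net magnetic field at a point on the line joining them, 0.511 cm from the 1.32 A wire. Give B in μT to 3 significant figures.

B ≈ 493 μT

Each long wire gives B = μ₀I/(2πd). Distances are d₁ = 0.00511 m and d₂ = 0.01619 m.
B₁ = 5.17×10⁻⁵ T, B₂ = 4.41×10⁻⁴ T.
Between antiparallel currents both contributions point the same way, so they add. B = B₁ + B₂ = 5.17×10⁻⁵ + 4.41×10⁻⁴ = 4.93×10⁻⁴ T.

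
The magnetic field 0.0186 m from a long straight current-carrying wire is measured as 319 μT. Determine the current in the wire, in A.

I ≈ 29.7 A

For a long straight wire B = μ₀I/(2πd), so I = 2πdB/μ₀.
I = 2π × 0.0186 × 3.19×10⁻⁴ / (4π×10⁻⁷) = 29.7 A.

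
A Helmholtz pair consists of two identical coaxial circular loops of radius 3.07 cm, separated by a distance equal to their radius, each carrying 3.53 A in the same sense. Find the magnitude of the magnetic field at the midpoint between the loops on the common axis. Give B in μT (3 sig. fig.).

B ≈ 103 μT

Each loop contributes B = μ₀IR²/[2(R²+z²)^(3/2)] on the axis, with z measured from that loop.
Loop 1 (z = 0.01535 m): B₁ = 5.17×10⁻⁵ T. Loop 2 (z = 0.01535 m): B₂ = 5.17×10⁻⁵ T.
The fields add: B = B₁ + B₂ = 1.03×10⁻⁴ T.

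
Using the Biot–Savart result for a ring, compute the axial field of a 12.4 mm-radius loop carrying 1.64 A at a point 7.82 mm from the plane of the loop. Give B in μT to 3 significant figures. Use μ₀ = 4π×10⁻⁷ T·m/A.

B ≈ 50.3 μT

On the axis of a circular loop, B = μ₀IR² / [2(R²+z²)^(3/2)].
R² + z² = (0.0124)² + (0.00782)² = 0.0002149 m², and (R²+z²)^(3/2) = 3.15×10⁻⁶ m³.
B = (4π×10⁻⁷ × 1.64 × 0.0001538) / (2 × 3.15×10⁻⁶) = 5.03×10⁻⁵ T.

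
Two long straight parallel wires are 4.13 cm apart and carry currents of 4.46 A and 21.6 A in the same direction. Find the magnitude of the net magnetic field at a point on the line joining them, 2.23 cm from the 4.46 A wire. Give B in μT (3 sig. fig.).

B ≈ 187 μT

Each long wire gives B = μ₀I/(2πd). Distances are d₁ = 0.0223 m and d₂ = 0.019 m.
B₁ = 4.00×10⁻⁵ T, B₂ = 2.27×10⁻⁴ T.
Between parallel currents the two contributions point in opposite directions, so they subtract. B = |B₁ − B₂| = |4.00×10⁻⁵ − 2.27×10⁻⁴| = 1.87×10⁻⁴ T.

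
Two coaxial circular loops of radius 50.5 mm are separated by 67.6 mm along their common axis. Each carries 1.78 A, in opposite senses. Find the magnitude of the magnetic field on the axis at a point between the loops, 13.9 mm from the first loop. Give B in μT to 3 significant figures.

Each loop contributes B = μ₀IR²/[2(R²+z²)^(3/2)] on the axis, with z measured from that loop.
Loop 1 (z = 0.0139 m): B₁ = 1.98×10⁻⁵ T. Loop 2 (z = 0.0537 m): B₂ = 7.12×10⁻⁶ T.
The fields oppose: B = |B₁ − B₂| = 1.27×10⁻⁵ T.

B ≈ 12.7 μT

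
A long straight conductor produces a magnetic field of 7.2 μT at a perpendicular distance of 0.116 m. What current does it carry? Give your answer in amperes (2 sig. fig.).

I ≈ 4.2 A

For a long straight wire B = μ₀I/(2πd), so I = 2πdB/μ₀.
I = 2π × 0.116 × 7.20×10⁻⁶ / (4π×10⁻⁷) = 4.18 A.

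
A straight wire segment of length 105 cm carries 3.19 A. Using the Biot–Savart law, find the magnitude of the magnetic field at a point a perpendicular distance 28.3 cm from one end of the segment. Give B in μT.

B ≈ 1.09 μT

For a finite straight segment, B = (μ₀I/4πd)(sinθ₁ + sinθ₂), where θ₁, θ₂ are the angles from the perpendicular to each end.
The perpendicular foot is at one end, so the two end-offsets along the wire are 0 and L = 1.05 m.
sinθ₁ = 0/√(0²+0.283²) = 0.0000; sinθ₂ = 1.05/√(1.05²+0.283²) = 0.9655.
B = (4π×10⁻⁷ × 3.19) / (4π × 0.283) × (0.0000 + 0.9655) = 1.09×10⁻⁶ T.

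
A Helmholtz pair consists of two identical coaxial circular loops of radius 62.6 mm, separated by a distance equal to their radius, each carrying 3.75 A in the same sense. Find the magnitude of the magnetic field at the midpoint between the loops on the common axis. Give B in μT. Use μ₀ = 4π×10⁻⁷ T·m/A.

B ≈ 53.9 μT

Each loop contributes B = μ₀IR²/[2(R²+z²)^(3/2)] on the axis, with z measured from that loop.
Loop 1 (z = 0.0313 m): B₁ = 2.69×10⁻⁵ T. Loop 2 (z = 0.0313 m): B₂ = 2.69×10⁻⁵ T.
The fields add: B = B₁ + B₂ = 5.39×10⁻⁵ T.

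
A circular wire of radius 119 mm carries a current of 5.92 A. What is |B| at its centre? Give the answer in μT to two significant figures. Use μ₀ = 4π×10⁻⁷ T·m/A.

At the centre of a circular loop the Biot–Savart law gives B = μ₀I/(2R).
B = (4π×10⁻⁷ × 5.92) / (2 × 0.119) = 3.13×10⁻⁵ T.

B ≈ 31 μT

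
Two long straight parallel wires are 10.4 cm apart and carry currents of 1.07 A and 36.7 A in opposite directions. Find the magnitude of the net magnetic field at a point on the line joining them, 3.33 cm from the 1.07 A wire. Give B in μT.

Each long wire gives B = μ₀I/(2πd). Distances are d₁ = 0.0333 m and d₂ = 0.0707 m.
B₁ = 6.43×10⁻⁶ T, B₂ = 1.04×10⁻⁴ T.
Between antiparallel currents both contributions point the same way, so they add. B = B₁ + B₂ = 6.43×10⁻⁶ + 1.04×10⁻⁴ = 1.10×10⁻⁴ T.

B ≈ 110 μT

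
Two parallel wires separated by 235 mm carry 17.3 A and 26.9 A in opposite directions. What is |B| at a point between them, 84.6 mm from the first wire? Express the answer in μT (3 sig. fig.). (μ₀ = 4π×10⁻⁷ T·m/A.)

B ≈ 76.7 μT

Each long wire gives B = μ₀I/(2πd). Distances are d₁ = 0.0846 m and d₂ = 0.1504 m.
B₁ = 4.09×10⁻⁵ T, B₂ = 3.58×10⁻⁵ T.
Between antiparallel currents both contributions point the same way, so they add. B = B₁ + B₂ = 4.09×10⁻⁵ + 3.58×10⁻⁵ = 7.67×10⁻⁵ T.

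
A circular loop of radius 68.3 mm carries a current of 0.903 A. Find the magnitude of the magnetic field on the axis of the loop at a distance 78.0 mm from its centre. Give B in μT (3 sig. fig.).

On the axis of a circular loop, B = μ₀IR² / [2(R²+z²)^(3/2)].
R² + z² = (0.0683)² + (0.078)² = 0.01075 m², and (R²+z²)^(3/2) = 1.11×10⁻³ m³.
B = (4π×10⁻⁷ × 0.903 × 0.004665) / (2 × 1.11×10⁻³) = 2.37×10⁻⁶ T.

B ≈ 2.37 μT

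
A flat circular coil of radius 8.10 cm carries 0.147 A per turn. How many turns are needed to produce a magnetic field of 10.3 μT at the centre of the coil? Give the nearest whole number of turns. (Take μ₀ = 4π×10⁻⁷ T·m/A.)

For an N-turn coil, B = Nμ₀I/(2R). A single turn gives B₁ = 1.14×10⁻⁶ T with R = 0.081 m.
N = B/B₁ = 1.03×10⁻⁵ / 1.14×10⁻⁶ = 9.03.

N = 9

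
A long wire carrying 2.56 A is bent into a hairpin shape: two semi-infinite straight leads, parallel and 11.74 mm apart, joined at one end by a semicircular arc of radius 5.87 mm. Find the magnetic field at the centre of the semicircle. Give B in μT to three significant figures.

The semicircular arc contributes B_arc = μ₀I·π/(4πR) = μ₀I/(4R) = 1.37×10⁻⁴ T.
Each semi-infinite lead is at perpendicular distance R = 0.00587 m from the centre, with the perpendicular foot at its near end, so it contributes μ₀I/(4πR); both point the same way, together 8.72×10⁻⁵ T.
Arc and leads all point the same direction: B = 1.37×10⁻⁴ + 8.72×10⁻⁵ = 2.24×10⁻⁴ T.

B ≈ 224 μT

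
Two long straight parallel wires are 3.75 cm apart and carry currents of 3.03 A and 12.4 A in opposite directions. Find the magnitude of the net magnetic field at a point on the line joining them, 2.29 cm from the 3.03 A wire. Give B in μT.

B ≈ 196 μT

Each long wire gives B = μ₀I/(2πd). Distances are d₁ = 0.0229 m and d₂ = 0.0146 m.
B₁ = 2.65×10⁻⁵ T, B₂ = 1.70×10⁻⁴ T.
Between antiparallel currents both contributions point the same way, so they add. B = B₁ + B₂ = 2.65×10⁻⁵ + 1.70×10⁻⁴ = 1.96×10⁻⁴ T.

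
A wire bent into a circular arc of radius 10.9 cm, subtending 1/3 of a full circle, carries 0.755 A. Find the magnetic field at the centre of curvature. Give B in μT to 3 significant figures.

The Biot–Savart field of a circular arc at its centre is B = μ₀Iφ/(4πR), with φ = 2.094 rad.
B = (4π×10⁻⁷ × 0.755 × 2.094) / (4π × 0.109) = 1.45×10⁻⁶ T.

B ≈ 1.45 μT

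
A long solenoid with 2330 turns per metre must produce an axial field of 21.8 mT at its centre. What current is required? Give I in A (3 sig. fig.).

Inside a long solenoid B = μ₀nI with n = 2330 m⁻¹, so I = B/(μ₀n).
I = 2.18×10⁻² / (4π×10⁻⁷ × 2330) = 7.45 A.

I ≈ 7.45 A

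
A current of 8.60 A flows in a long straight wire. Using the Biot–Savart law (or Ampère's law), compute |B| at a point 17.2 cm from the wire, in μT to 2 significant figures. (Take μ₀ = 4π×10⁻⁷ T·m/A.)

For an infinitely long straight wire, B = μ₀I/(2πd).
B = (4π×10⁻⁷ × 8.60) / (2π × 0.172) = 1.00×10⁻⁵ T.

B ≈ 10 μT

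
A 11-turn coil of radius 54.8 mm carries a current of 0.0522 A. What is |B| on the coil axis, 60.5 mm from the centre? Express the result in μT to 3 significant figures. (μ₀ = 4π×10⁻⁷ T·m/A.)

For an N-turn flat coil, B = Nμ₀IR²/[2(R²+z²)^(3/2)] with R = 0.0548 m, z = 0.0605 m.
B = 11 × 1.81×10⁻⁷ T = 1.99×10⁻⁶ T.

B ≈ 1.99 μT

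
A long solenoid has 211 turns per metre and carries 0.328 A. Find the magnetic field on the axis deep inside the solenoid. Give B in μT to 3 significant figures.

Inside a long solenoid, B = μ₀nI with n = 211 turns/m.
B = 4π×10⁻⁷ × 211 × 0.328 = 8.70×10⁻⁵ T.

B ≈ 87.0 μT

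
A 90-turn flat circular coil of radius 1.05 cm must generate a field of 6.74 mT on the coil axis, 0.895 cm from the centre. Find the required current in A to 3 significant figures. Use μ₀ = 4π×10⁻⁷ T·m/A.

I ≈ 2.84 A

For an N-turn coil, B = Nμ₀IR²/[2(R²+z²)^(3/2)] with R = 0.0105 m, z = 0.00895 m, so I = 2B(R²+z²)^(3/2)/(Nμ₀R²) = 2 × 6.74×10⁻³ × 2.63×10⁻⁶ / (90 × 4π×10⁻⁷ × 0.0001103) = 2.84 A.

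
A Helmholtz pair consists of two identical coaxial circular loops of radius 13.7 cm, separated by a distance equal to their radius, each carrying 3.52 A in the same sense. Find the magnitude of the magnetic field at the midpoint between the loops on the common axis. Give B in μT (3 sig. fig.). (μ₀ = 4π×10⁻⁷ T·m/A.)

Each loop contributes B = μ₀IR²/[2(R²+z²)^(3/2)] on the axis, with z measured from that loop.
Loop 1 (z = 0.0685 m): B₁ = 1.16×10⁻⁵ T. Loop 2 (z = 0.0685 m): B₂ = 1.16×10⁻⁵ T.
The fields add: B = B₁ + B₂ = 2.31×10⁻⁵ T.

B ≈ 23.1 μT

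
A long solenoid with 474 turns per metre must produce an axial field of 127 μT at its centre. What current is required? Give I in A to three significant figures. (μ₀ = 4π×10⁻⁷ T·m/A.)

I ≈ 0.213 A

Inside a long solenoid B = μ₀nI with n = 474 m⁻¹, so I = B/(μ₀n).
I = 1.27×10⁻⁴ / (4π×10⁻⁷ × 474) = 0.213 A.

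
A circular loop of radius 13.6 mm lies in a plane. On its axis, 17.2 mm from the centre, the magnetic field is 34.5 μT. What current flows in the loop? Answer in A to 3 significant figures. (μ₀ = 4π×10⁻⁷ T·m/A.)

I ≈ 3.13 A

On the axis of a loop, B = μ₀IR²/[2(R²+z²)^(3/2)], so I = 2B(R²+z²)^(3/2)/(μ₀R²).
R² + z² = 0.000185 + 0.0002958 = 0.0004808 m²; raised to 3/2 gives 1.05×10⁻⁵ m³.
I = 2 × 3.45×10⁻⁵ × 1.05×10⁻⁵ / (1.26×10⁻⁶ × 0.000185) = 3.13 A.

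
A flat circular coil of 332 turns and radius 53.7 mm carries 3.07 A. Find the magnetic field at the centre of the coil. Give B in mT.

B ≈ 11.9 mT

For an N-turn flat coil, B = Nμ₀I/(2R) with R = 0.0537 m.
B = 332 × 3.59×10⁻⁵ T = 1.19×10⁻² T.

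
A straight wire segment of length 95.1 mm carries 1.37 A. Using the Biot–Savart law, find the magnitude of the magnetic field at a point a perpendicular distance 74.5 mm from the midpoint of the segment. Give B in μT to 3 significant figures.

For a finite straight segment, B = (μ₀I/4πd)(sinθ₁ + sinθ₂), where θ₁, θ₂ are the angles from the perpendicular to each end.
The perpendicular from the point meets the wire at its midpoint, so each end is L/2 = 0.04755 m away along the wire.
sinθ₁ = 0.04755/√(0.04755²+0.0745²) = 0.5380; sinθ₂ = 0.04755/√(0.04755²+0.0745²) = 0.5380.
B = (4π×10⁻⁷ × 1.37) / (4π × 0.0745) × (0.5380 + 0.5380) = 1.98×10⁻⁶ T.

B ≈ 1.98 μT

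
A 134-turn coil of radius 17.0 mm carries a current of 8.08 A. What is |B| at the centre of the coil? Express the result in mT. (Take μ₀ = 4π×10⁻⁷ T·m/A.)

For an N-turn flat coil, B = Nμ₀I/(2R) with R = 0.017 m.
B = 134 × 2.99×10⁻⁴ T = 4.00×10⁻² T.

B ≈ 40.0 mT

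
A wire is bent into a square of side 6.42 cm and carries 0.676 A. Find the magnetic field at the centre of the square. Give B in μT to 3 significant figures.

Each side is a finite straight segment at perpendicular distance d = a/(2 tan(π/4)) = 0.0321 m from the centre, with end-angles ±π/4.
One side contributes B₁ = (μ₀I/4πd)·2 sin(π/4) = 2.98×10⁻⁶ T.
All 4 sides add in the same direction: B = 4 × 2.98×10⁻⁶ = 1.19×10⁻⁵ T.

B ≈ 11.9 μT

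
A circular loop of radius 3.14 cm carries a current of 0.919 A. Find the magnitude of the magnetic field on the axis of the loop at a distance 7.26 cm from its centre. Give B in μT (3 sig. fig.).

On the axis of a circular loop, B = μ₀IR² / [2(R²+z²)^(3/2)].
R² + z² = (0.0314)² + (0.0726)² = 0.006257 m², and (R²+z²)^(3/2) = 4.95×10⁻⁴ m³.
B = (4π×10⁻⁷ × 0.919 × 0.000986) / (2 × 4.95×10⁻⁴) = 1.15×10⁻⁶ T.

B ≈ 1.15 μT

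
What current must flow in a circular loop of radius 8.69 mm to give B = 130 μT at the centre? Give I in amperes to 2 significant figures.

At the centre of a circular loop B = μ₀I/(2R), so I = 2RB/μ₀.
With R = 0.00869 m, I = 2 × 0.00869 × 1.30×10⁻⁴ / (4π×10⁻⁷) = 1.80 A.

I ≈ 1.8 A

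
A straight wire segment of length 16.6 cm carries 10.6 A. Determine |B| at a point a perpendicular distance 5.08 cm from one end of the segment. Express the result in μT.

For a finite straight segment, B = (μ₀I/4πd)(sinθ₁ + sinθ₂), where θ₁, θ₂ are the angles from the perpendicular to each end.
The perpendicular foot is at one end, so the two end-offsets along the wire are 0 and L = 0.166 m.
sinθ₁ = 0/√(0²+0.0508²) = 0.0000; sinθ₂ = 0.166/√(0.166²+0.0508²) = 0.9562.
B = (4π×10⁻⁷ × 10.6) / (4π × 0.0508) × (0.0000 + 0.9562) = 2.00×10⁻⁵ T.

B ≈ 20.0 μT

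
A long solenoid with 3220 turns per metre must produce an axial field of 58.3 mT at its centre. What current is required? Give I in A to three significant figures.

Inside a long solenoid B = μ₀nI with n = 3220 m⁻¹, so I = B/(μ₀n).
I = 5.83×10⁻² / (4π×10⁻⁷ × 3220) = 14.4 A.

I ≈ 14.4 A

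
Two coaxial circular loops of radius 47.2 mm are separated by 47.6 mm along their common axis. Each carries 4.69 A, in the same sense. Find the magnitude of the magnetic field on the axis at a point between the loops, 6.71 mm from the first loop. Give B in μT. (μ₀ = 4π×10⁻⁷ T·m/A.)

B ≈ 87.5 μT

Each loop contributes B = μ₀IR²/[2(R²+z²)^(3/2)] on the axis, with z measured from that loop.
Loop 1 (z = 0.00671 m): B₁ = 6.06×10⁻⁵ T. Loop 2 (z = 0.04089 m): B₂ = 2.70×10⁻⁵ T.
The fields add: B = B₁ + B₂ = 8.75×10⁻⁵ T.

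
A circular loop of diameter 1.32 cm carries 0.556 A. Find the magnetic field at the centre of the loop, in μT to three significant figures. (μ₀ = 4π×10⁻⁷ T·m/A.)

At the centre of a circular loop the Biot–Savart law gives B = μ₀I/(2R) (so R = 0.0066 m).
B = (4π×10⁻⁷ × 0.556) / (2 × 0.0066) = 5.29×10⁻⁵ T.

B ≈ 52.9 μT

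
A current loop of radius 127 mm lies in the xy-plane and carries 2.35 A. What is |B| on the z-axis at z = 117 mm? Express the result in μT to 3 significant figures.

On the axis of a circular loop, B = μ₀IR² / [2(R²+z²)^(3/2)].
R² + z² = (0.127)² + (0.117)² = 0.02982 m², and (R²+z²)^(3/2) = 5.15×10⁻³ m³.
B = (4π×10⁻⁷ × 2.35 × 0.01613) / (2 × 5.15×10⁻³) = 4.63×10⁻⁶ T.

B ≈ 4.63 μT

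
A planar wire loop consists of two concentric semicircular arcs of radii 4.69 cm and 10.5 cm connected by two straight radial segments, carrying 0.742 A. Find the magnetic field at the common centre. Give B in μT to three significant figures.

The radial connectors point toward the centre, so dl × r̂ = 0 and they contribute nothing.
Each semicircle gives μ₀I/(4R): inner arc 4.97×10⁻⁶ T, outer arc 2.22×10⁻⁶ T.
The two arcs carry current in opposite angular senses, so their fields oppose: B = |4.97×10⁻⁶ − 2.22×10⁻⁶| = 2.75×10⁻⁶ T.

B ≈ 2.75 μT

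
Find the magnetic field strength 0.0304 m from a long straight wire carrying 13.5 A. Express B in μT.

B ≈ 88.8 μT

For an infinitely long straight wire, B = μ₀I/(2πd).
B = (4π×10⁻⁷ × 13.5) / (2π × 0.0304) = 8.88×10⁻⁵ T.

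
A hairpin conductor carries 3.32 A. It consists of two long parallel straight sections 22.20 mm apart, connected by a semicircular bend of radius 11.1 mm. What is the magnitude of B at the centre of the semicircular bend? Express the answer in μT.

B ≈ 154 μT

The semicircular arc contributes B_arc = μ₀I·π/(4πR) = μ₀I/(4R) = 9.40×10⁻⁵ T.
Each semi-infinite lead is at perpendicular distance R = 0.0111 m from the centre, with the perpendicular foot at its near end, so it contributes μ₀I/(4πR); both point the same way, together 5.98×10⁻⁵ T.
Arc and leads all point the same direction: B = 9.40×10⁻⁵ + 5.98×10⁻⁵ = 1.54×10⁻⁴ T.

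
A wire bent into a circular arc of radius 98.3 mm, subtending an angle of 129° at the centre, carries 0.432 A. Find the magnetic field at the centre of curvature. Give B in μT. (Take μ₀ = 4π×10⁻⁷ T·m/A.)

The Biot–Savart field of a circular arc at its centre is B = μ₀Iφ/(4πR), with φ = 2.251 rad.
B = (4π×10⁻⁷ × 0.432 × 2.251) / (4π × 0.0983) = 9.89×10⁻⁷ T.

B ≈ 0.989 μT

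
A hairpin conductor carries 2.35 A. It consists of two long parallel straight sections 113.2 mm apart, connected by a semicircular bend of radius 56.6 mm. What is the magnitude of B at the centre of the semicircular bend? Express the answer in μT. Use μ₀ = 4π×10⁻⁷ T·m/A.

The semicircular arc contributes B_arc = μ₀I·π/(4πR) = μ₀I/(4R) = 1.30×10⁻⁵ T.
Each semi-infinite lead is at perpendicular distance R = 0.0566 m from the centre, with the perpendicular foot at its near end, so it contributes μ₀I/(4πR); both point the same way, together 8.30×10⁻⁶ T.
Arc and leads all point the same direction: B = 1.30×10⁻⁵ + 8.30×10⁻⁶ = 2.13×10⁻⁵ T.

B ≈ 21.3 μT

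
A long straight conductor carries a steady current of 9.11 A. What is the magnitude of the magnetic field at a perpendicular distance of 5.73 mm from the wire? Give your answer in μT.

For an infinitely long straight wire, B = μ₀I/(2πd).
B = (4π×10⁻⁷ × 9.11) / (2π × 0.00573) = 3.18×10⁻⁴ T.

B ≈ 318 μT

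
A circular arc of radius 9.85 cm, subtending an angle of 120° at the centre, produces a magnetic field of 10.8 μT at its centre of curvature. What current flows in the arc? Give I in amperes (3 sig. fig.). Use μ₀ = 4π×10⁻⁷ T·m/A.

I ≈ 5.08 A

For a circular arc, B = μ₀Iφ/(4πR) with φ in radians; here φ = 2.094 rad.
So I = 4πRB/(μ₀φ) = 4π × 0.0985 × 1.08×10⁻⁵ / (4π×10⁻⁷ × 2.094) = 5.08 A.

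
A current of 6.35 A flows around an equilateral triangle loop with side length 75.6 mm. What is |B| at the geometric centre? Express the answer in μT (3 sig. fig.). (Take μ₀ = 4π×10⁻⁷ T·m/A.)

B ≈ 151 μT

Each side is a finite straight segment at perpendicular distance d = a/(2 tan(π/3)) = 0.02182 m from the centre, with end-angles ±π/3.
One side contributes B₁ = (μ₀I/4πd)·2 sin(π/3) = 5.04×10⁻⁵ T.
All 3 sides add in the same direction: B = 3 × 5.04×10⁻⁵ = 1.51×10⁻⁴ T.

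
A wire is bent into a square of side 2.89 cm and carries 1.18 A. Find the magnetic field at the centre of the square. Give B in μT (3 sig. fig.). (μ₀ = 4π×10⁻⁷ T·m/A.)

B ≈ 46.2 μT

Each side is a finite straight segment at perpendicular distance d = a/(2 tan(π/4)) = 0.01445 m from the centre, with end-angles ±π/4.
One side contributes B₁ = (μ₀I/4πd)·2 sin(π/4) = 1.15×10⁻⁵ T.
All 4 sides add in the same direction: B = 4 × 1.15×10⁻⁵ = 4.62×10⁻⁵ T.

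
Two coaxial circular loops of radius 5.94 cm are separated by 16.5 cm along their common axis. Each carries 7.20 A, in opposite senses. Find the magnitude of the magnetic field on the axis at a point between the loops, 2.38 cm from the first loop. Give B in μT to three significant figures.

Each loop contributes B = μ₀IR²/[2(R²+z²)^(3/2)] on the axis, with z measured from that loop.
Loop 1 (z = 0.0238 m): B₁ = 6.09×10⁻⁵ T. Loop 2 (z = 0.1412 m): B₂ = 4.44×10⁻⁶ T.
The fields oppose: B = |B₁ − B₂| = 5.65×10⁻⁵ T.

B ≈ 56.5 μT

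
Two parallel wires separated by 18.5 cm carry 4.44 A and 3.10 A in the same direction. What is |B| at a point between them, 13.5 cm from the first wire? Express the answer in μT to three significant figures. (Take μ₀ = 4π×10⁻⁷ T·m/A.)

Each long wire gives B = μ₀I/(2πd). Distances are d₁ = 0.135 m and d₂ = 0.05 m.
B₁ = 6.58×10⁻⁶ T, B₂ = 1.24×10⁻⁵ T.
Between parallel currents the two contributions point in opposite directions, so they subtract. B = |B₁ − B₂| = |6.58×10⁻⁶ − 1.24×10⁻⁵| = 5.82×10⁻⁶ T.

B ≈ 5.82 μT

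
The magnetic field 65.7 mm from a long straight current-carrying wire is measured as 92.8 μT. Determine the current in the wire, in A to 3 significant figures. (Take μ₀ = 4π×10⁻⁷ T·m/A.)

I ≈ 30.5 A

For a long straight wire B = μ₀I/(2πd), so I = 2πdB/μ₀.
I = 2π × 0.0657 × 9.28×10⁻⁵ / (4π×10⁻⁷) = 30.5 A.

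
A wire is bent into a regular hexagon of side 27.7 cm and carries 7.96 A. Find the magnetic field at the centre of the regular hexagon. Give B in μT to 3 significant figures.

B ≈ 19.9 μT

Each side is a finite straight segment at perpendicular distance d = a/(2 tan(π/6)) = 0.2399 m from the centre, with end-angles ±π/6.
One side contributes B₁ = (μ₀I/4πd)·2 sin(π/6) = 3.32×10⁻⁶ T.
All 6 sides add in the same direction: B = 6 × 3.32×10⁻⁶ = 1.99×10⁻⁵ T.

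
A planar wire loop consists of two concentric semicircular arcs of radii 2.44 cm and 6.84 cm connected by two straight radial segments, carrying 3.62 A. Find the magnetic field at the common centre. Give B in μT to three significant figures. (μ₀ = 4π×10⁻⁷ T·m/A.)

The radial connectors point toward the centre, so dl × r̂ = 0 and they contribute nothing.
Each semicircle gives μ₀I/(4R): inner arc 4.66×10⁻⁵ T, outer arc 1.66×10⁻⁵ T.
The two arcs carry current in opposite angular senses, so their fields oppose: B = |4.66×10⁻⁵ − 1.66×10⁻⁵| = 3.00×10⁻⁵ T.

B ≈ 30.0 μT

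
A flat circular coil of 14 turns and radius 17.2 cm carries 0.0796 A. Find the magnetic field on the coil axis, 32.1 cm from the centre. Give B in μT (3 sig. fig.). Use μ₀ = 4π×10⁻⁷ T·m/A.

For an N-turn flat coil, B = Nμ₀IR²/[2(R²+z²)^(3/2)] with R = 0.172 m, z = 0.321 m.
B = 14 × 3.06×10⁻⁸ T = 4.29×10⁻⁷ T.

B ≈ 0.429 μT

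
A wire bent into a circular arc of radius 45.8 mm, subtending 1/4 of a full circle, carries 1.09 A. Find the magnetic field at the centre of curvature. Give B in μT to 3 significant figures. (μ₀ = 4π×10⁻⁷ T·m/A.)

The Biot–Savart field of a circular arc at its centre is B = μ₀Iφ/(4πR), with φ = 1.571 rad.
B = (4π×10⁻⁷ × 1.09 × 1.571) / (4π × 0.0458) = 3.74×10⁻⁶ T.

B ≈ 3.74 μT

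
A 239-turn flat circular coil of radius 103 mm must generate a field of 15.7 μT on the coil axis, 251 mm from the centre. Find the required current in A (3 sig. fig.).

For an N-turn coil, B = Nμ₀IR²/[2(R²+z²)^(3/2)] with R = 0.103 m, z = 0.251 m, so I = 2B(R²+z²)^(3/2)/(Nμ₀R²) = 2 × 1.57×10⁻⁵ × 2.00×10⁻² / (239 × 4π×10⁻⁷ × 0.01061) = 0.197 A.

I ≈ 0.197 A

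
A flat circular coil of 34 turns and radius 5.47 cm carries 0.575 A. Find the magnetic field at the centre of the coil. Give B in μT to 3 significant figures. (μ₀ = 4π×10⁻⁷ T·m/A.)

For an N-turn flat coil, B = Nμ₀I/(2R) with R = 0.0547 m.
B = 34 × 6.60×10⁻⁶ T = 2.25×10⁻⁴ T.

B ≈ 225 μT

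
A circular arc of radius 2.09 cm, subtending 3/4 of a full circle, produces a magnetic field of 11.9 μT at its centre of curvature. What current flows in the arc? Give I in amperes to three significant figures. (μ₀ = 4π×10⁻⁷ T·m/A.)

For a circular arc, B = μ₀Iφ/(4πR) with φ in radians; here φ = 4.712 rad.
So I = 4πRB/(μ₀φ) = 4π × 0.0209 × 1.19×10⁻⁵ / (4π×10⁻⁷ × 4.712) = 0.528 A.

I ≈ 0.528 A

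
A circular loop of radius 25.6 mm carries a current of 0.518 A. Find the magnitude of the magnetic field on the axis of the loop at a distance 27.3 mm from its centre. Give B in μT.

B ≈ 4.07 μT

On the axis of a circular loop, B = μ₀IR² / [2(R²+z²)^(3/2)].
R² + z² = (0.0256)² + (0.0273)² = 0.001401 m², and (R²+z²)^(3/2) = 5.24×10⁻⁵ m³.
B = (4π×10⁻⁷ × 0.518 × 0.0006554) / (2 × 5.24×10⁻⁵) = 4.07×10⁻⁶ T.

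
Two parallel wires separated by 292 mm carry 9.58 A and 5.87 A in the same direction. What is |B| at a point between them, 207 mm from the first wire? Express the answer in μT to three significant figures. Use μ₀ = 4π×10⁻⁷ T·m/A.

Each long wire gives B = μ₀I/(2πd). Distances are d₁ = 0.207 m and d₂ = 0.085 m.
B₁ = 9.26×10⁻⁶ T, B₂ = 1.38×10⁻⁵ T.
Between parallel currents the two contributions point in opposite directions, so they subtract. B = |B₁ − B₂| = |9.26×10⁻⁶ − 1.38×10⁻⁵| = 4.56×10⁻⁶ T.

B ≈ 4.56 μT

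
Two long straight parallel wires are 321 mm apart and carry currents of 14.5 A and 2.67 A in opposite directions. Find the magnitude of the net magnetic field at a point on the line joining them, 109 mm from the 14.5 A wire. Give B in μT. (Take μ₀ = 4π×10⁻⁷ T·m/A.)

Each long wire gives B = μ₀I/(2πd). Distances are d₁ = 0.109 m and d₂ = 0.212 m.
B₁ = 2.66×10⁻⁵ T, B₂ = 2.52×10⁻⁶ T.
Between antiparallel currents both contributions point the same way, so they add. B = B₁ + B₂ = 2.66×10⁻⁵ + 2.52×10⁻⁶ = 2.91×10⁻⁵ T.

B ≈ 29.1 μT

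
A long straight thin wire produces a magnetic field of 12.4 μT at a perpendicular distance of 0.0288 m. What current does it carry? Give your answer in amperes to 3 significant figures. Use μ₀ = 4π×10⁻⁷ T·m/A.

I ≈ 1.79 A

For a long straight wire B = μ₀I/(2πd), so I = 2πdB/μ₀.
I = 2π × 0.0288 × 1.24×10⁻⁵ / (4π×10⁻⁷) = 1.79 A.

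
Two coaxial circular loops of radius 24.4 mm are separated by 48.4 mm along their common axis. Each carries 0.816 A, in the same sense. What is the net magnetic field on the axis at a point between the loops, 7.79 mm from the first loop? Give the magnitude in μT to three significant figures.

B ≈ 21.0 μT

Each loop contributes B = μ₀IR²/[2(R²+z²)^(3/2)] on the axis, with z measured from that loop.
Loop 1 (z = 0.00779 m): B₁ = 1.82×10⁻⁵ T. Loop 2 (z = 0.04061 m): B₂ = 2.87×10⁻⁶ T.
The fields add: B = B₁ + B₂ = 2.10×10⁻⁵ T.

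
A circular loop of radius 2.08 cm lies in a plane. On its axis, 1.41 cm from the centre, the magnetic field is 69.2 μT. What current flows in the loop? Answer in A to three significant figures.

I ≈ 4.04 A

On the axis of a loop, B = μ₀IR²/[2(R²+z²)^(3/2)], so I = 2B(R²+z²)^(3/2)/(μ₀R²).
R² + z² = 0.0004326 + 0.0001988 = 0.0006315 m²; raised to 3/2 gives 1.59×10⁻⁵ m³.
I = 2 × 6.92×10⁻⁵ × 1.59×10⁻⁵ / (1.26×10⁻⁶ × 0.0004326) = 4.04 A.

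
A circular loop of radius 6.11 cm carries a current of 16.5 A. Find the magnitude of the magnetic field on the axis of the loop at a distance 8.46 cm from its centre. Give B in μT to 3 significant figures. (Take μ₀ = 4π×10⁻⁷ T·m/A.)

B ≈ 34.1 μT

On the axis of a circular loop, B = μ₀IR² / [2(R²+z²)^(3/2)].
R² + z² = (0.0611)² + (0.0846)² = 0.01089 m², and (R²+z²)^(3/2) = 1.14×10⁻³ m³.
B = (4π×10⁻⁷ × 16.5 × 0.003733) / (2 × 1.14×10⁻³) = 3.41×10⁻⁵ T.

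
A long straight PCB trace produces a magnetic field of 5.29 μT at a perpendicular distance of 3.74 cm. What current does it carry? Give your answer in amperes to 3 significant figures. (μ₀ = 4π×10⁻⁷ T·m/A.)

I ≈ 0.989 A

For a long straight wire B = μ₀I/(2πd), so I = 2πdB/μ₀.
I = 2π × 0.0374 × 5.29×10⁻⁶ / (4π×10⁻⁷) = 0.989 A.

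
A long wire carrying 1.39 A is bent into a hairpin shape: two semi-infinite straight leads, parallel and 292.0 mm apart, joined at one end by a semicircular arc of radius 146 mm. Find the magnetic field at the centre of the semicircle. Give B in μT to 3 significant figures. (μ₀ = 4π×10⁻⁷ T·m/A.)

B ≈ 4.90 μT

The semicircular arc contributes B_arc = μ₀I·π/(4πR) = μ₀I/(4R) = 2.99×10⁻⁶ T.
Each semi-infinite lead is at perpendicular distance R = 0.146 m from the centre, with the perpendicular foot at its near end, so it contributes μ₀I/(4πR); both point the same way, together 1.90×10⁻⁶ T.
Arc and leads all point the same direction: B = 2.99×10⁻⁶ + 1.90×10⁻⁶ = 4.90×10⁻⁶ T.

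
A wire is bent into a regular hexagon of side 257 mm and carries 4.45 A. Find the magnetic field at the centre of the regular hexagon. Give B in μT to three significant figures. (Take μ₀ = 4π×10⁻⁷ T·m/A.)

Each side is a finite straight segment at perpendicular distance d = a/(2 tan(π/6)) = 0.2226 m from the centre, with end-angles ±π/6.
One side contributes B₁ = (μ₀I/4πd)·2 sin(π/6) = 2.00×10⁻⁶ T.
All 6 sides add in the same direction: B = 6 × 2.00×10⁻⁶ = 1.20×10⁻⁵ T.

B ≈ 12.0 μT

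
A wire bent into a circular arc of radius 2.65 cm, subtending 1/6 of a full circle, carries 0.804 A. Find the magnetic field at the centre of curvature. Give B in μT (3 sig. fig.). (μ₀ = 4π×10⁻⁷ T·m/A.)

B ≈ 3.18 μT

The Biot–Savart field of a circular arc at its centre is B = μ₀Iφ/(4πR), with φ = 1.047 rad.
B = (4π×10⁻⁷ × 0.804 × 1.047) / (4π × 0.0265) = 3.18×10⁻⁶ T.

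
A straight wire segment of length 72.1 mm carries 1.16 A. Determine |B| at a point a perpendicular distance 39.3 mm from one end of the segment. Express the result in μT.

B ≈ 2.59 μT

For a finite straight segment, B = (μ₀I/4πd)(sinθ₁ + sinθ₂), where θ₁, θ₂ are the angles from the perpendicular to each end.
The perpendicular foot is at one end, so the two end-offsets along the wire are 0 and L = 0.0721 m.
sinθ₁ = 0/√(0²+0.0393²) = 0.0000; sinθ₂ = 0.0721/√(0.0721²+0.0393²) = 0.8780.
B = (4π×10⁻⁷ × 1.16) / (4π × 0.0393) × (0.0000 + 0.8780) = 2.59×10⁻⁶ T.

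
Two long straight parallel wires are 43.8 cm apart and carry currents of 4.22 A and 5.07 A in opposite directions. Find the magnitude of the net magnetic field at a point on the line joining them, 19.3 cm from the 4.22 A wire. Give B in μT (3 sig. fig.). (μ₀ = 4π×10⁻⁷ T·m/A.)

Each long wire gives B = μ₀I/(2πd). Distances are d₁ = 0.193 m and d₂ = 0.245 m.
B₁ = 4.37×10⁻⁶ T, B₂ = 4.14×10⁻⁶ T.
Between antiparallel currents both contributions point the same way, so they add. B = B₁ + B₂ = 4.37×10⁻⁶ + 4.14×10⁻⁶ = 8.51×10⁻⁶ T.

B ≈ 8.51 μT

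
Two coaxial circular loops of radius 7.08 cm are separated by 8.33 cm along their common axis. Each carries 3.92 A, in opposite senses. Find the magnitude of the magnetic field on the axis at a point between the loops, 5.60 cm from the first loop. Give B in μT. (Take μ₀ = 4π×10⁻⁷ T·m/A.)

Each loop contributes B = μ₀IR²/[2(R²+z²)^(3/2)] on the axis, with z measured from that loop.
Loop 1 (z = 0.056 m): B₁ = 1.68×10⁻⁵ T. Loop 2 (z = 0.0273 m): B₂ = 2.83×10⁻⁵ T.
The fields oppose: B = |B₁ − B₂| = 1.15×10⁻⁵ T.

B ≈ 11.5 μT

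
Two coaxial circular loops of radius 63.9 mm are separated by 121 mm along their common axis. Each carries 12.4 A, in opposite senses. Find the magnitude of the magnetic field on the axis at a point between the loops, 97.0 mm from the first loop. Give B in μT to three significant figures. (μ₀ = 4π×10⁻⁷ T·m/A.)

B ≈ 79.7 μT

Each loop contributes B = μ₀IR²/[2(R²+z²)^(3/2)] on the axis, with z measured from that loop.
Loop 1 (z = 0.097 m): B₁ = 2.03×10⁻⁵ T. Loop 2 (z = 0.024 m): B₂ = 1.00×10⁻⁴ T.
The fields oppose: B = |B₁ − B₂| = 7.97×10⁻⁵ T.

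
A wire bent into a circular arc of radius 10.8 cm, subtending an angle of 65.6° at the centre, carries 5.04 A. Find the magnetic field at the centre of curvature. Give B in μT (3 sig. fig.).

B ≈ 5.34 μT

The Biot–Savart field of a circular arc at its centre is B = μ₀Iφ/(4πR), with φ = 1.145 rad.
B = (4π×10⁻⁷ × 5.04 × 1.145) / (4π × 0.108) = 5.34×10⁻⁶ T.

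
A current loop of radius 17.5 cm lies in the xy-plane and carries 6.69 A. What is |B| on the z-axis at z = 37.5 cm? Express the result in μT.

B ≈ 1.82 μT

On the axis of a circular loop, B = μ₀IR² / [2(R²+z²)^(3/2)].
R² + z² = (0.175)² + (0.375)² = 0.1713 m², and (R²+z²)^(3/2) = 7.09×10⁻² m³.
B = (4π×10⁻⁷ × 6.69 × 0.03063) / (2 × 7.09×10⁻²) = 1.82×10⁻⁶ T.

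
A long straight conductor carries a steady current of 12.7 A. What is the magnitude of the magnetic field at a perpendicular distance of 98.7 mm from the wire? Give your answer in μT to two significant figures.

For an infinitely long straight wire, B = μ₀I/(2πd).
B = (4π×10⁻⁷ × 12.7) / (2π × 0.0987) = 2.57×10⁻⁵ T.

B ≈ 26 μT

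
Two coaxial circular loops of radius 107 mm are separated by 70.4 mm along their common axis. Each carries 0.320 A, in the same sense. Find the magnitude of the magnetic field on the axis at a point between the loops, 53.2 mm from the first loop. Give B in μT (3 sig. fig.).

B ≈ 3.16 μT

Each loop contributes B = μ₀IR²/[2(R²+z²)^(3/2)] on the axis, with z measured from that loop.
Loop 1 (z = 0.0532 m): B₁ = 1.35×10⁻⁶ T. Loop 2 (z = 0.0172 m): B₂ = 1.81×10⁻⁶ T.
The fields add: B = B₁ + B₂ = 3.16×10⁻⁶ T.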